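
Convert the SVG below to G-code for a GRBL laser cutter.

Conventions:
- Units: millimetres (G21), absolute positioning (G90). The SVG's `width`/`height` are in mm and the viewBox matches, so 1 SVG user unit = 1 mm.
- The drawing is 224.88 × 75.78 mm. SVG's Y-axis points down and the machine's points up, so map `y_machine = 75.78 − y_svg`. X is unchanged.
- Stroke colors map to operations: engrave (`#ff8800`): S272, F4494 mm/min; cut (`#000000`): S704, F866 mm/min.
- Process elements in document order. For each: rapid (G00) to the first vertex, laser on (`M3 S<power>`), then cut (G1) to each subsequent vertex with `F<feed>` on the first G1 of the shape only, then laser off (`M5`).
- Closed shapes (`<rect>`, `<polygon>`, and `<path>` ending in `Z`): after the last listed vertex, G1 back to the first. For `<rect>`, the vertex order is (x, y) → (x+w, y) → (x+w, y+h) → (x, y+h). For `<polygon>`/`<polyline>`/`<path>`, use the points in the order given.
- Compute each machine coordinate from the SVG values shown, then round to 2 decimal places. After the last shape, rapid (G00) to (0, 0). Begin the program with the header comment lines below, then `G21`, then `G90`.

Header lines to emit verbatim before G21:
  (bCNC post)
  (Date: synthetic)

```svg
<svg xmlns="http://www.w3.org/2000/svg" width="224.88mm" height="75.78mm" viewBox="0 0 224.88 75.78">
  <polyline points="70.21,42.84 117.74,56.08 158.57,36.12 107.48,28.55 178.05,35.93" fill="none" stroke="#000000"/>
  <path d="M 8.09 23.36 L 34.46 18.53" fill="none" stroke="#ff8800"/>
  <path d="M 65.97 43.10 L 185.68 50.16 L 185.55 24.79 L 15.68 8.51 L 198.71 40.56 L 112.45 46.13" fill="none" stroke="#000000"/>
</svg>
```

(bCNC post)
(Date: synthetic)
G21
G90
G00 X70.21 Y32.94
M3 S704
G1 X117.74 Y19.70 F866
G1 X158.57 Y39.66
G1 X107.48 Y47.23
G1 X178.05 Y39.85
M5
G00 X8.09 Y52.42
M3 S272
G1 X34.46 Y57.25 F4494
M5
G00 X65.97 Y32.68
M3 S704
G1 X185.68 Y25.62 F866
G1 X185.55 Y50.99
G1 X15.68 Y67.27
G1 X198.71 Y35.22
G1 X112.45 Y29.65
M5
G00 X0.00 Y0.00

viewBox `0 0 224.88 75.78` with mm width/height → 1 unit = 1 mm. Flip: y_m = 75.78 − y_svg.

**Shape 1** — `<polyline>` open polyline, stroke `#000000` → cut (S704, F866). Machine vertices: (70.21,32.94) → (117.74,19.70) → (158.57,39.66) → (107.48,47.23) → (178.05,39.85). Open path.

**Shape 2** — `<path>` line segment, stroke `#ff8800` → engrave (S272, F4494). Machine vertices: (8.09,52.42) → (34.46,57.25). Open path.

**Shape 3** — `<path>` open polyline, stroke `#000000` → cut (S704, F866). Machine vertices: (65.97,32.68) → (185.68,25.62) → (185.55,50.99) → (15.68,67.27) → (198.71,35.22) → (112.45,29.65). Open path.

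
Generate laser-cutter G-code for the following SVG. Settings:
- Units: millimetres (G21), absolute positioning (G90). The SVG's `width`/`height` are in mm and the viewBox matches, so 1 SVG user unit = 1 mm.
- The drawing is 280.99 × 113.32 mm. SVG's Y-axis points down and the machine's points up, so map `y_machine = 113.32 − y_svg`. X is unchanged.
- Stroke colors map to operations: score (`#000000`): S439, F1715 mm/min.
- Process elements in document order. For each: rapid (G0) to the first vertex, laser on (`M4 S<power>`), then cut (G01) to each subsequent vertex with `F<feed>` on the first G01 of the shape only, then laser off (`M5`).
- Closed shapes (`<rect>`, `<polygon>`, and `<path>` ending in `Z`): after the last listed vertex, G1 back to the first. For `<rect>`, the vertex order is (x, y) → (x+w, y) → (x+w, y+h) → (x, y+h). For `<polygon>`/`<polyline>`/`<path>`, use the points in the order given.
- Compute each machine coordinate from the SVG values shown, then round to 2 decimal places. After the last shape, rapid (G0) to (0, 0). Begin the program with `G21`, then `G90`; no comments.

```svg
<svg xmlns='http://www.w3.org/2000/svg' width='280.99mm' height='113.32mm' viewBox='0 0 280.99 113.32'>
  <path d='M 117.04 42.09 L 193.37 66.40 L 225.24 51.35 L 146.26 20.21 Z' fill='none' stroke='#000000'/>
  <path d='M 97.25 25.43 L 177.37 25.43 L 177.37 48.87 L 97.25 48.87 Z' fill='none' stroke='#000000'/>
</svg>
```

Since the viewBox matches the mm dimensions, user units are millimetres directly. The only transform is the Y-flip y_m = 113.32 − y_svg.

Shape 1 is a closed polygon drawn with `<path>`. Its stroke #000000 means score at S439, F1715. After flipping Y the toolpath is (117.04,71.23) → (193.37,46.92) → (225.24,61.97) → (146.26,93.11) → (117.04,71.23), returning to the start.

Shape 2 is a rectangle drawn with `<path>`. Its stroke #000000 means score at S439, F1715. After flipping Y the toolpath is (97.25,87.89) → (177.37,87.89) → (177.37,64.45) → (97.25,64.45) → (97.25,87.89), returning to the start.

G21
G90
G0 X117.04 Y71.23
M4 S439
G01 X193.37 Y46.92 F1715
G01 X225.24 Y61.97
G01 X146.26 Y93.11
G01 X117.04 Y71.23
M5
G0 X97.25 Y87.89
M4 S439
G01 X177.37 Y87.89 F1715
G01 X177.37 Y64.45
G01 X97.25 Y64.45
G01 X97.25 Y87.89
M5
G0 X0.00 Y0.00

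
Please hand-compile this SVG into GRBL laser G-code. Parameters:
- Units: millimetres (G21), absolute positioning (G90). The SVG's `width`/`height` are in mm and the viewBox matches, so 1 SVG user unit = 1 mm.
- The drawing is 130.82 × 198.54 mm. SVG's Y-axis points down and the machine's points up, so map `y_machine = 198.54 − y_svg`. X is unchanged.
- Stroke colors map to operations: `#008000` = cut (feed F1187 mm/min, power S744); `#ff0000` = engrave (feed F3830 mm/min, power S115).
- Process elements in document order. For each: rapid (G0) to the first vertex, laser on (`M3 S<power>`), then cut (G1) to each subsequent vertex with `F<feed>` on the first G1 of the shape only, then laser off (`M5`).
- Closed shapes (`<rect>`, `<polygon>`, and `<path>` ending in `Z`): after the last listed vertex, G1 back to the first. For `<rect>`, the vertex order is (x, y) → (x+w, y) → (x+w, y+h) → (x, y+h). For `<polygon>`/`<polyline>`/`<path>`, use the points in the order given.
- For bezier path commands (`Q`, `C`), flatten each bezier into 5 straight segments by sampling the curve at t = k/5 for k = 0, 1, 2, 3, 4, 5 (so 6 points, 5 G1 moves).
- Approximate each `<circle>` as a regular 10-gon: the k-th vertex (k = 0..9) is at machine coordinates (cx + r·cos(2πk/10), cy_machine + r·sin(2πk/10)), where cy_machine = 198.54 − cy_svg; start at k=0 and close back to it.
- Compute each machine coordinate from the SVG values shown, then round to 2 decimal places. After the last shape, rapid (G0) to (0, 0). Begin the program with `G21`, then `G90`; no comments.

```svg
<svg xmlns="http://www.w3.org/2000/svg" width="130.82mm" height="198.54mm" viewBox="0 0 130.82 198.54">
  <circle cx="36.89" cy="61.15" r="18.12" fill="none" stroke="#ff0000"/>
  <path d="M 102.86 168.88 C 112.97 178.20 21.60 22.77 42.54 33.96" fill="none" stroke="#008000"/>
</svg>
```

viewBox `0 0 130.82 198.54` with mm width/height → 1 unit = 1 mm. Flip: y_m = 198.54 − y_svg.

**Shape 1** — `<circle>` circle, stroke `#ff0000` → engrave (S115, F3830). Machine vertices: (55.01,137.39) → (51.55,148.04) → (42.49,154.62) → (31.29,154.62) → (22.23,148.04) → (18.77,137.39) → (22.23,126.74) → (31.29,120.16) → (42.49,120.16) → (51.55,126.74) → (55.01,137.39). Closed: final G1 returns to the first vertex.

**Shape 2** — `<path>` cubic bezier, stroke `#008000` → cut (S744, F1187). Control points (SVG): P0=(102.86,168.88), P1=(112.97,178.20), P2=(21.60,22.77), P3=(42.54,33.96); sampled at t=k/5. Machine vertices: (102.86,29.66) → (98.46,41.19) → (79.96,76.35) → (57.64,119.24) → (41.74,153.95) → (42.54,164.58). Open path.

G21
G90
G0 X55.01 Y137.39
M3 S115
G1 X51.55 Y148.04 F3830
G1 X42.49 Y154.62
G1 X31.29 Y154.62
G1 X22.23 Y148.04
G1 X18.77 Y137.39
G1 X22.23 Y126.74
G1 X31.29 Y120.16
G1 X42.49 Y120.16
G1 X51.55 Y126.74
G1 X55.01 Y137.39
M5
G0 X102.86 Y29.66
M3 S744
G1 X98.46 Y41.19 F1187
G1 X79.96 Y76.35
G1 X57.64 Y119.24
G1 X41.74 Y153.95
G1 X42.54 Y164.58
M5
G0 X0.00 Y0.00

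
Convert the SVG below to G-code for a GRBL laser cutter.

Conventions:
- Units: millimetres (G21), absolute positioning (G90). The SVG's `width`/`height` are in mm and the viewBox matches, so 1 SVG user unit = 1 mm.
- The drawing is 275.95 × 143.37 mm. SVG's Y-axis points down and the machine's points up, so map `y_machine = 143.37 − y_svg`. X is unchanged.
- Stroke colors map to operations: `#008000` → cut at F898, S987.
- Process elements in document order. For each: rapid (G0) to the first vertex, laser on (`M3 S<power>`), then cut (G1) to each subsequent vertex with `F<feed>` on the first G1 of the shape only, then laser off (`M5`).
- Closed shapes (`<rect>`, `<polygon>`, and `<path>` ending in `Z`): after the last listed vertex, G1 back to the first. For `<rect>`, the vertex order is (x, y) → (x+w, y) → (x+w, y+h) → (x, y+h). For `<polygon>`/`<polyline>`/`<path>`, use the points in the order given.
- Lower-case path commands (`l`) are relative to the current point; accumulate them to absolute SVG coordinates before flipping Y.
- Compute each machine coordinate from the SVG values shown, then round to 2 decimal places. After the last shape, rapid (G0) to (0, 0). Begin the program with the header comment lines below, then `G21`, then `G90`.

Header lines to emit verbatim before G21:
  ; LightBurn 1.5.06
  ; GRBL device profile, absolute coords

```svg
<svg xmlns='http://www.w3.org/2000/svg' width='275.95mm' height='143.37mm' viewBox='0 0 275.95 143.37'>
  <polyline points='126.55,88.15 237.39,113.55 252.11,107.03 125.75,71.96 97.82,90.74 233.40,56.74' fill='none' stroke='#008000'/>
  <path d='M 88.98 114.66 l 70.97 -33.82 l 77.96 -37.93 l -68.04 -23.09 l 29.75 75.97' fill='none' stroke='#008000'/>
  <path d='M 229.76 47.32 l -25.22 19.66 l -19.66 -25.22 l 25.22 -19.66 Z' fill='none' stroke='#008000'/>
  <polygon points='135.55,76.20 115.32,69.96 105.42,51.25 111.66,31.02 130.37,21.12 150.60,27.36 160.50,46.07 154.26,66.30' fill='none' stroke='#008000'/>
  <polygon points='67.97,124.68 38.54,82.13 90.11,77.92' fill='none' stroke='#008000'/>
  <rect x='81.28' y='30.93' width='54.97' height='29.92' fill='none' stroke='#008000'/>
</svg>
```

viewBox `0 0 275.95 143.37` with mm width/height → 1 unit = 1 mm. Flip: y_m = 143.37 − y_svg.

**Shape 1** — `<polyline>` open polyline, stroke `#008000` → cut (S987, F898). Machine vertices: (126.55,55.22) → (237.39,29.82) → (252.11,36.34) → (125.75,71.41) → (97.82,52.63) → (233.40,86.63). Open path.

**Shape 2** — `<path>` open polyline, stroke `#008000` → cut (S987, F898). Machine vertices: (88.98,28.71) → (159.95,62.53) → (237.91,100.46) → (169.87,123.55) → (199.62,47.58). Open path.

**Shape 3** — `<path>` regular polygon, stroke `#008000` → cut (S987, F898). Machine vertices: (229.76,96.05) → (204.54,76.39) → (184.88,101.61) → (210.10,121.27) → (229.76,96.05). Closed: final G1 returns to the first vertex.

**Shape 4** — `<polygon>` regular polygon, stroke `#008000` → cut (S987, F898). Machine vertices: (135.55,67.17) → (115.32,73.41) → (105.42,92.12) → (111.66,112.35) → (130.37,122.25) → (150.60,116.01) → (160.50,97.30) → (154.26,77.07) → (135.55,67.17). Closed: final G1 returns to the first vertex.

**Shape 5** — `<polygon>` regular polygon, stroke `#008000` → cut (S987, F898). Machine vertices: (67.97,18.69) → (38.54,61.24) → (90.11,65.45) → (67.97,18.69). Closed: final G1 returns to the first vertex.

**Shape 6** — `<rect>` rectangle, stroke `#008000` → cut (S987, F898). Machine vertices: (81.28,112.44) → (136.25,112.44) → (136.25,82.52) → (81.28,82.52) → (81.28,112.44). Closed: final G1 returns to the first vertex.

; LightBurn 1.5.06
; GRBL device profile, absolute coords
G21
G90
G0 X126.55 Y55.22
M3 S987
G1 X237.39 Y29.82 F898
G1 X252.11 Y36.34
G1 X125.75 Y71.41
G1 X97.82 Y52.63
G1 X233.40 Y86.63
M5
G0 X88.98 Y28.71
M3 S987
G1 X159.95 Y62.53 F898
G1 X237.91 Y100.46
G1 X169.87 Y123.55
G1 X199.62 Y47.58
M5
G0 X229.76 Y96.05
M3 S987
G1 X204.54 Y76.39 F898
G1 X184.88 Y101.61
G1 X210.10 Y121.27
G1 X229.76 Y96.05
M5
G0 X135.55 Y67.17
M3 S987
G1 X115.32 Y73.41 F898
G1 X105.42 Y92.12
G1 X111.66 Y112.35
G1 X130.37 Y122.25
G1 X150.60 Y116.01
G1 X160.50 Y97.30
G1 X154.26 Y77.07
G1 X135.55 Y67.17
M5
G0 X67.97 Y18.69
M3 S987
G1 X38.54 Y61.24 F898
G1 X90.11 Y65.45
G1 X67.97 Y18.69
M5
G0 X81.28 Y112.44
M3 S987
G1 X136.25 Y112.44 F898
G1 X136.25 Y82.52
G1 X81.28 Y82.52
G1 X81.28 Y112.44
M5
G0 X0.00 Y0.00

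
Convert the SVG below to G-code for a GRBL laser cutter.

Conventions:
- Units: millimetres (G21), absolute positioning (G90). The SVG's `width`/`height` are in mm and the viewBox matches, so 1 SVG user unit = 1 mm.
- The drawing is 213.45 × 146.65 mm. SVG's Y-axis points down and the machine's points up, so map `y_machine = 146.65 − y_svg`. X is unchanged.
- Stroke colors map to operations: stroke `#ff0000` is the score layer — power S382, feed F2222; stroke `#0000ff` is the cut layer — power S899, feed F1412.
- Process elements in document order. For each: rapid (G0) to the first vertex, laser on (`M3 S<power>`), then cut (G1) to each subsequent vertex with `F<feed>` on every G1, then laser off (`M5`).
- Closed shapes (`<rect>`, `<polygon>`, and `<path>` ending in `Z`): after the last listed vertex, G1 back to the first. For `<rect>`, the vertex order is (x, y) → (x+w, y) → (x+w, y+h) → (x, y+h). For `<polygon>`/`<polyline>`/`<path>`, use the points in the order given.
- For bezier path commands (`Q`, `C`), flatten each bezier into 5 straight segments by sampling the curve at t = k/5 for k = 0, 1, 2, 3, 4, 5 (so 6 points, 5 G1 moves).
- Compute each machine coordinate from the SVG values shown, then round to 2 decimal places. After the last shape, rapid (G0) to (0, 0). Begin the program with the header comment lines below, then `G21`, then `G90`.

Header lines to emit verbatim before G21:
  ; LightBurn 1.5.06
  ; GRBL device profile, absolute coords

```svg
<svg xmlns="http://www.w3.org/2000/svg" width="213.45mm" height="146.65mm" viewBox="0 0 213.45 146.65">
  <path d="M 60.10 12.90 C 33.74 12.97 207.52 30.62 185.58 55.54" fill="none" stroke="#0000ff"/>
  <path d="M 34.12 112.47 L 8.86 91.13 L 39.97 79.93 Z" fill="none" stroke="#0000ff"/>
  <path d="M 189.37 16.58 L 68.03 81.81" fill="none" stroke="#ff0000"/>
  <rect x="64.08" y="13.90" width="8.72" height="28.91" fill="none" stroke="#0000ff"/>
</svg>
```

; LightBurn 1.5.06
; GRBL device profile, absolute coords
G21
G90
G0 X60.10 Y133.75
M3 S899
G1 X65.13 Y131.68 F1412
G1 X99.20 Y125.89 F1412
G1 X143.30 Y116.86 F1412
G1 X178.42 Y105.11 F1412
G1 X185.58 Y91.11 F1412
M5
G0 X34.12 Y34.18
M3 S899
G1 X8.86 Y55.52 F1412
G1 X39.97 Y66.72 F1412
G1 X34.12 Y34.18 F1412
M5
G0 X189.37 Y130.07
M3 S382
G1 X68.03 Y64.84 F2222
M5
G0 X64.08 Y132.75
M3 S899
G1 X72.80 Y132.75 F1412
G1 X72.80 Y103.84 F1412
G1 X64.08 Y103.84 F1412
G1 X64.08 Y132.75 F1412
M5
G0 X0.00 Y0.00

Since the viewBox matches the mm dimensions, user units are millimetres directly. The only transform is the Y-flip y_m = 146.65 − y_svg.

Shape 1 is a cubic bezier drawn with `<path>`. Its stroke #0000ff means cut at S899, F1412. After flipping Y the toolpath is (60.10,133.75) → (65.13,131.68) → (99.20,125.89) → (143.30,116.86) → (178.42,105.11) → (185.58,91.11).

Shape 2 is a regular polygon drawn with `<path>`. Its stroke #0000ff means cut at S899, F1412. After flipping Y the toolpath is (34.12,34.18) → (8.86,55.52) → (39.97,66.72) → (34.12,34.18), returning to the start.

Shape 3 is a line segment drawn with `<path>`. Its stroke #ff0000 means score at S382, F2222. After flipping Y the toolpath is (189.37,130.07) → (68.03,64.84).

Shape 4 is a rectangle drawn with `<rect>`. Its stroke #0000ff means cut at S899, F1412. After flipping Y the toolpath is (64.08,132.75) → (72.80,132.75) → (72.80,103.84) → (64.08,103.84) → (64.08,132.75), returning to the start.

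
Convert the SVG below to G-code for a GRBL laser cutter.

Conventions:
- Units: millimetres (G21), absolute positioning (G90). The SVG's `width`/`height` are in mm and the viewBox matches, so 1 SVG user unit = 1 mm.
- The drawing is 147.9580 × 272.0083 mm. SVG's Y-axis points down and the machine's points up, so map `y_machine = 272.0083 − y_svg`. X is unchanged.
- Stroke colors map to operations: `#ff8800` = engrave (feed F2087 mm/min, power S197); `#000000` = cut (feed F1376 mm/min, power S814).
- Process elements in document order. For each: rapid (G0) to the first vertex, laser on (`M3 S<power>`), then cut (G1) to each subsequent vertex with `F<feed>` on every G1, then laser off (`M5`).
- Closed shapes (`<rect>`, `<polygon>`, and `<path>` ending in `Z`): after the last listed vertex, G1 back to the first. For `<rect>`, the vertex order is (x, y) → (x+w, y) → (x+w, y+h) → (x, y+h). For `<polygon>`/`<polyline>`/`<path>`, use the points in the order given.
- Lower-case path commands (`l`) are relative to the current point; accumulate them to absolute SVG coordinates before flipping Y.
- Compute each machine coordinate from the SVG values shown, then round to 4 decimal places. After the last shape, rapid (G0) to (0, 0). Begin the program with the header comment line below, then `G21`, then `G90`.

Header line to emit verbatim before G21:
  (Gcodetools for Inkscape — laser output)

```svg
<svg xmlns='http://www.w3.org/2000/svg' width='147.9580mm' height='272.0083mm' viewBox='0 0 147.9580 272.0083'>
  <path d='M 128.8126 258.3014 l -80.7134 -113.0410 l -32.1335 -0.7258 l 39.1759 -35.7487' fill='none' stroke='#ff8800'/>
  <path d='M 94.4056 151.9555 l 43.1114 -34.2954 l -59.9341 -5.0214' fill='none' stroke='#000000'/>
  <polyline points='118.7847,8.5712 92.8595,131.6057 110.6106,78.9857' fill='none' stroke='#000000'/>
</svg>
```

(Gcodetools for Inkscape — laser output)
G21
G90
G0 X128.8126 Y13.7069
M3 S197
G1 X48.0992 Y126.7479 F2087
G1 X15.9657 Y127.4737 F2087
G1 X55.1416 Y163.2224 F2087
M5
G0 X94.4056 Y120.0528
M3 S814
G1 X137.5170 Y154.3482 F1376
G1 X77.5829 Y159.3696 F1376
M5
G0 X118.7847 Y263.4371
M3 S814
G1 X92.8595 Y140.4026 F1376
G1 X110.6106 Y193.0226 F1376
M5
G0 X0.0000 Y0.0000

Since the viewBox matches the mm dimensions, user units are millimetres directly. The only transform is the Y-flip y_m = 272.0083 − y_svg.

Shape 1 is a open polyline drawn with `<path>`. Its stroke #ff8800 means engrave at S197, F2087. After flipping Y the toolpath is (128.8126,13.7069) → (48.0992,126.7479) → (15.9657,127.4737) → (55.1416,163.2224).

Shape 2 is a open polyline drawn with `<path>`. Its stroke #000000 means cut at S814, F1376. After flipping Y the toolpath is (94.4056,120.0528) → (137.5170,154.3482) → (77.5829,159.3696).

Shape 3 is a open polyline drawn with `<polyline>`. Its stroke #000000 means cut at S814, F1376. After flipping Y the toolpath is (118.7847,263.4371) → (92.8595,140.4026) → (110.6106,193.0226).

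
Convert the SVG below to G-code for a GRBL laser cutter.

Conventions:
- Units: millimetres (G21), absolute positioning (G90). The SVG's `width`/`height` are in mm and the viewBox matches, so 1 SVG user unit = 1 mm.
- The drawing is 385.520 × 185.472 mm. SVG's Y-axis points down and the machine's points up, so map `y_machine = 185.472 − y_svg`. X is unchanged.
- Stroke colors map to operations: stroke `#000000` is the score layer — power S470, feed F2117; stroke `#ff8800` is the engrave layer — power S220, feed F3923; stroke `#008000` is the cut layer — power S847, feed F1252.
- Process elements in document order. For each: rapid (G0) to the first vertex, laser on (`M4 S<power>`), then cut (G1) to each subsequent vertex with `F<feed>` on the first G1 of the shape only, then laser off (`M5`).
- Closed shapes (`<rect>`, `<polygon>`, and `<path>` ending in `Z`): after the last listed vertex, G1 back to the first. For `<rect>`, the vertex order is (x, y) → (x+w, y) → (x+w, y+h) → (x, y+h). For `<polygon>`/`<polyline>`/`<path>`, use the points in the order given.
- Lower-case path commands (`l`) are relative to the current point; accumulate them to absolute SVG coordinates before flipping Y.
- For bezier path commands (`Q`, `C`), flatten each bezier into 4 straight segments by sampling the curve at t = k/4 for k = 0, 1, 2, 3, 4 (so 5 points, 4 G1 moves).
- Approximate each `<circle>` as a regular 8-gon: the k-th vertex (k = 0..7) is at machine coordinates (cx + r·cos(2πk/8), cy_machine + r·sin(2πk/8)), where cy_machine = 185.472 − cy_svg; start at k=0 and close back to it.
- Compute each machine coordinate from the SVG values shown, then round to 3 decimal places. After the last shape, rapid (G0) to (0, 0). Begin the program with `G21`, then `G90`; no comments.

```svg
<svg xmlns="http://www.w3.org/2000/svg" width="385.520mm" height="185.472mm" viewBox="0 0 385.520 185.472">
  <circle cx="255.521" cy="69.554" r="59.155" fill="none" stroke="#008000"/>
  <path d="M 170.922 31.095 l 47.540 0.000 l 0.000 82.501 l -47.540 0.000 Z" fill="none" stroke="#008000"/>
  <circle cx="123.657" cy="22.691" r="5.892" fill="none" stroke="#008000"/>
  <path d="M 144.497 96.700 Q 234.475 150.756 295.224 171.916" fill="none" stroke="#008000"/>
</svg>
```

viewBox `0 0 385.520 185.472` with mm width/height → 1 unit = 1 mm. Flip: y_m = 185.472 − y_svg.

**Shape 1** — `<circle>` circle, stroke `#008000` → cut (S847, F1252). Machine vertices: (314.676,115.918) → (297.350,157.747) → (255.521,175.073) → (213.692,157.747) → (196.366,115.918) → (213.692,74.089) → (255.521,56.763) → (297.350,74.089) → (314.676,115.918). Closed: final G1 returns to the first vertex.

**Shape 2** — `<path>` rectangle, stroke `#008000` → cut (S847, F1252). Machine vertices: (170.922,154.377) → (218.462,154.377) → (218.462,71.876) → (170.922,71.876) → (170.922,154.377). Closed: final G1 returns to the first vertex.

**Shape 3** — `<circle>` circle, stroke `#008000` → cut (S847, F1252). Machine vertices: (129.549,162.781) → (127.823,166.947) → (123.657,168.673) → (119.491,166.947) → (117.765,162.781) → (119.491,158.615) → (123.657,156.889) → (127.823,158.615) → (129.549,162.781). Closed: final G1 returns to the first vertex.

**Shape 4** — `<path>` quadratic bezier, stroke `#008000` → cut (S847, F1252). Control points (SVG): P0=(144.497,96.700), P1=(234.475,150.756), P2=(295.224,171.916); sampled at t=k/4. Machine vertices: (144.497,88.772) → (187.659,63.800) → (227.168,42.940) → (263.023,26.192) → (295.224,13.556). Open path.

G21
G90
G0 X314.676 Y115.918
M4 S847
G1 X297.350 Y157.747 F1252
G1 X255.521 Y175.073
G1 X213.692 Y157.747
G1 X196.366 Y115.918
G1 X213.692 Y74.089
G1 X255.521 Y56.763
G1 X297.350 Y74.089
G1 X314.676 Y115.918
M5
G0 X170.922 Y154.377
M4 S847
G1 X218.462 Y154.377 F1252
G1 X218.462 Y71.876
G1 X170.922 Y71.876
G1 X170.922 Y154.377
M5
G0 X129.549 Y162.781
M4 S847
G1 X127.823 Y166.947 F1252
G1 X123.657 Y168.673
G1 X119.491 Y166.947
G1 X117.765 Y162.781
G1 X119.491 Y158.615
G1 X123.657 Y156.889
G1 X127.823 Y158.615
G1 X129.549 Y162.781
M5
G0 X144.497 Y88.772
M4 S847
G1 X187.659 Y63.800 F1252
G1 X227.168 Y42.940
G1 X263.023 Y26.192
G1 X295.224 Y13.556
M5
G0 X0.000 Y0.000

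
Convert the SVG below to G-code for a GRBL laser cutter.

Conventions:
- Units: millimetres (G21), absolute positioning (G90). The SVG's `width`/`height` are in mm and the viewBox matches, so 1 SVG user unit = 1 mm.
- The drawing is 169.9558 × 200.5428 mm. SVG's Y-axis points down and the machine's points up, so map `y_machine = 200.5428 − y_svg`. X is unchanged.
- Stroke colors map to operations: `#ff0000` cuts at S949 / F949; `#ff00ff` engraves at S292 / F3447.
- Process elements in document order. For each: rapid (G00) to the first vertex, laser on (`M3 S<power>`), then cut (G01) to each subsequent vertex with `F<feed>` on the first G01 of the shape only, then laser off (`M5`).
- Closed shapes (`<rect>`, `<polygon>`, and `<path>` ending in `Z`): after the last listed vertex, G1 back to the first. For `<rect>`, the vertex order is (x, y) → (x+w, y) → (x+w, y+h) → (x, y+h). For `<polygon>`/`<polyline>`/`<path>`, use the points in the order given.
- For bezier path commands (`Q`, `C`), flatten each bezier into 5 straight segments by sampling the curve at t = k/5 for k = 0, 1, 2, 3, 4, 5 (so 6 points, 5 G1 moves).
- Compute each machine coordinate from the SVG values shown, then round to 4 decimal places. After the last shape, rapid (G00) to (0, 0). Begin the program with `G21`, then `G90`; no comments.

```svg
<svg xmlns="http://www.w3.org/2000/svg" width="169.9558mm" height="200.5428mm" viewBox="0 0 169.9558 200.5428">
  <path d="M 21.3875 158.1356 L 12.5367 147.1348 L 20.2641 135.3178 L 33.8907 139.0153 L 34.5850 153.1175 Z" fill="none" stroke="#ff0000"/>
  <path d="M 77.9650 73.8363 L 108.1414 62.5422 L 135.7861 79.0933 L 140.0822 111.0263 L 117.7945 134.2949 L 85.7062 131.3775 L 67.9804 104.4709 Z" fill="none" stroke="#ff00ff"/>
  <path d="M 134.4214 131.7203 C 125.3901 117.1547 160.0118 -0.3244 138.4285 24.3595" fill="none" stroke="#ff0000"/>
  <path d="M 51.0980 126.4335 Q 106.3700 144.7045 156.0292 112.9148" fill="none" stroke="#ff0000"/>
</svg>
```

G21
G90
G00 X21.3875 Y42.4072
M3 S949
G01 X12.5367 Y53.4080 F949
G01 X20.2641 Y65.2250
G01 X33.8907 Y61.5275
G01 X34.5850 Y47.4253
G01 X21.3875 Y42.4072
M5
G00 X77.9650 Y126.7065
M3 S292
G01 X108.1414 Y138.0006 F3447
G01 X135.7861 Y121.4495
G01 X140.0822 Y89.5165
G01 X117.7945 Y66.2479
G01 X85.7062 Y69.1653
G01 X67.9804 Y96.0719
G01 X77.9650 Y126.7065
M5
G00 X134.4214 Y68.8225
M3 S949
G01 X133.4421 Y87.9509 F949
G01 X138.1464 Y120.0148
G01 X143.7410 Y153.2506
G01 X145.4327 Y175.8947
G01 X138.4285 Y176.1833
M5
G00 X51.0980 Y74.1093
M3 S949
G01 X72.9823 Y68.8033 F949
G01 X94.4176 Y67.5022
G01 X115.4038 Y70.2060
G01 X135.9410 Y76.9145
G01 X156.0292 Y87.6280
M5
G00 X0.0000 Y0.0000

Since the viewBox matches the mm dimensions, user units are millimetres directly. The only transform is the Y-flip y_m = 200.5428 − y_svg.

Shape 1 is a regular polygon drawn with `<path>`. Its stroke #ff0000 means cut at S949, F949. After flipping Y the toolpath is (21.3875,42.4072) → (12.5367,53.4080) → (20.2641,65.2250) → (33.8907,61.5275) → (34.5850,47.4253) → (21.3875,42.4072), returning to the start.

Shape 2 is a regular polygon drawn with `<path>`. Its stroke #ff00ff means engrave at S292, F3447. After flipping Y the toolpath is (77.9650,126.7065) → (108.1414,138.0006) → (135.7861,121.4495) → (140.0822,89.5165) → (117.7945,66.2479) → (85.7062,69.1653) → (67.9804,96.0719) → (77.9650,126.7065), returning to the start.

Shape 3 is a cubic bezier drawn with `<path>`. Its stroke #ff0000 means cut at S949, F949. After flipping Y the toolpath is (134.4214,68.8225) → (133.4421,87.9509) → (138.1464,120.0148) → (143.7410,153.2506) → (145.4327,175.8947) → (138.4285,176.1833).

Shape 4 is a quadratic bezier drawn with `<path>`. Its stroke #ff0000 means cut at S949, F949. After flipping Y the toolpath is (51.0980,74.1093) → (72.9823,68.8033) → (94.4176,67.5022) → (115.4038,70.2060) → (135.9410,76.9145) → (156.0292,87.6280).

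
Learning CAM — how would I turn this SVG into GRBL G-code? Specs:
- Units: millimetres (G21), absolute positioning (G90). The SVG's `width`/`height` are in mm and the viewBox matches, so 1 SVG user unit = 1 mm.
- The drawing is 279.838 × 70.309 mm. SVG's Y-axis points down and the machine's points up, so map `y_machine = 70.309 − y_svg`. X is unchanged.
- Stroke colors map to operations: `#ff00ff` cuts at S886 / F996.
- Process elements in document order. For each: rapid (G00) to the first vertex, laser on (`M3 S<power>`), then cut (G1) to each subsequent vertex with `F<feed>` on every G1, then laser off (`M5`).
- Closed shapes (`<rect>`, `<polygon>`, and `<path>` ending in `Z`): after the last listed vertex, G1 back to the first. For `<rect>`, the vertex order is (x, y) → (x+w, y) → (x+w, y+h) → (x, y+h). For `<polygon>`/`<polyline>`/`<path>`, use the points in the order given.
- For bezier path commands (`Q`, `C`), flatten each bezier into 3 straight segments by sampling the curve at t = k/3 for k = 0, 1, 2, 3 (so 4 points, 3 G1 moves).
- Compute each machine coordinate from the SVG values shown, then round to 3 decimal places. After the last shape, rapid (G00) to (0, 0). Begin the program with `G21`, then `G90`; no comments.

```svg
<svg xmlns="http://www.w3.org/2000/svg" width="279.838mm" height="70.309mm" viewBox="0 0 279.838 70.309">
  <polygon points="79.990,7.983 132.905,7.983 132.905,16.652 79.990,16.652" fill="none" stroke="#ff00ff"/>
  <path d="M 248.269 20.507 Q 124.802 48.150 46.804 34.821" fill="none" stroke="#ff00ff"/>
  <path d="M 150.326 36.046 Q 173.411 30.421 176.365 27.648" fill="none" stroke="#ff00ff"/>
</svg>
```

G21
G90
G00 X79.990 Y62.326
M3 S886
G1 X132.905 Y62.326 F996
G1 X132.905 Y53.657 F996
G1 X79.990 Y53.657 F996
G1 X79.990 Y62.326 F996
M5
G00 X248.269 Y49.802
M3 S886
G1 X171.010 Y35.926 F996
G1 X103.855 Y31.154 F996
G1 X46.804 Y35.488 F996
M5
G00 X150.326 Y34.263
M3 S886
G1 X163.479 Y37.696 F996
G1 X172.159 Y40.495 F996
G1 X176.365 Y42.661 F996
M5
G00 X0.000 Y0.000

1 u = 1 mm; y_m = 70.309 − y.

[1] `<polygon>` rectangle, #ff00ff→cut S886 F996: (79.990,62.326) → (132.905,62.326) → (132.905,53.657) → (79.990,53.657) → (79.990,62.326) (closed)

[2] `<path>` quadratic bezier, #ff00ff→cut S886 F996: (248.269,49.802) → (171.010,35.926) → (103.855,31.154) → (46.804,35.488)

[3] `<path>` quadratic bezier, #ff00ff→cut S886 F996: (150.326,34.263) → (163.479,37.696) → (172.159,40.495) → (176.365,42.661)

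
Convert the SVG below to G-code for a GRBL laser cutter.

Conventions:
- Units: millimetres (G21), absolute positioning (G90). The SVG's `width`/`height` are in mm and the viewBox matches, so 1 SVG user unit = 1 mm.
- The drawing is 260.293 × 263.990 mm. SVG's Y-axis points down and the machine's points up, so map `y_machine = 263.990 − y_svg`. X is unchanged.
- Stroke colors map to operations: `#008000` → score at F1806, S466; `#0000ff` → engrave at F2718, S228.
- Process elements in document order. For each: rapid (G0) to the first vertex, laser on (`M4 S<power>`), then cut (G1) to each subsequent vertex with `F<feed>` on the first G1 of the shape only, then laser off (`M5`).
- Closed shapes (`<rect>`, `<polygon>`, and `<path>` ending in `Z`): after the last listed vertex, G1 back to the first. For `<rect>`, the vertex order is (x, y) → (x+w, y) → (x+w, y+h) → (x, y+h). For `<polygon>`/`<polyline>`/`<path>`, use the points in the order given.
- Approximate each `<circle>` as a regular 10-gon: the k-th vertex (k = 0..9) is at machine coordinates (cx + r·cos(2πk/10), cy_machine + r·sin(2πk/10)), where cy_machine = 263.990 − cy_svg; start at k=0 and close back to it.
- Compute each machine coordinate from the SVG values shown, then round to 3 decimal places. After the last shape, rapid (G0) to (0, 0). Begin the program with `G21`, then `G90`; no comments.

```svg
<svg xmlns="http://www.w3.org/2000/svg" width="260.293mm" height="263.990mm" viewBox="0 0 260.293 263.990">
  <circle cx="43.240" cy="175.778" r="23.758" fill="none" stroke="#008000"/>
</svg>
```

G21
G90
G0 X66.998 Y88.212
M4 S466
G1 X62.461 Y102.177 F1806
G1 X50.582 Y110.807
G1 X35.898 Y110.807
G1 X24.019 Y102.177
G1 X19.482 Y88.212
G1 X24.019 Y74.247
G1 X35.898 Y65.617
G1 X50.582 Y65.617
G1 X62.461 Y74.247
G1 X66.998 Y88.212
M5
G0 X0.000 Y0.000

Since the viewBox matches the mm dimensions, user units are millimetres directly. The only transform is the Y-flip y_m = 263.990 − y_svg.

Shape 1 is a circle drawn with `<circle>`. Its stroke #008000 means score at S466, F1806. After flipping Y the toolpath is (66.998,88.212) → (62.461,102.177) → (50.582,110.807) → (35.898,110.807) → (24.019,102.177) → (19.482,88.212) → (24.019,74.247) → (35.898,65.617) → (50.582,65.617) → (62.461,74.247) → (66.998,88.212), returning to the start.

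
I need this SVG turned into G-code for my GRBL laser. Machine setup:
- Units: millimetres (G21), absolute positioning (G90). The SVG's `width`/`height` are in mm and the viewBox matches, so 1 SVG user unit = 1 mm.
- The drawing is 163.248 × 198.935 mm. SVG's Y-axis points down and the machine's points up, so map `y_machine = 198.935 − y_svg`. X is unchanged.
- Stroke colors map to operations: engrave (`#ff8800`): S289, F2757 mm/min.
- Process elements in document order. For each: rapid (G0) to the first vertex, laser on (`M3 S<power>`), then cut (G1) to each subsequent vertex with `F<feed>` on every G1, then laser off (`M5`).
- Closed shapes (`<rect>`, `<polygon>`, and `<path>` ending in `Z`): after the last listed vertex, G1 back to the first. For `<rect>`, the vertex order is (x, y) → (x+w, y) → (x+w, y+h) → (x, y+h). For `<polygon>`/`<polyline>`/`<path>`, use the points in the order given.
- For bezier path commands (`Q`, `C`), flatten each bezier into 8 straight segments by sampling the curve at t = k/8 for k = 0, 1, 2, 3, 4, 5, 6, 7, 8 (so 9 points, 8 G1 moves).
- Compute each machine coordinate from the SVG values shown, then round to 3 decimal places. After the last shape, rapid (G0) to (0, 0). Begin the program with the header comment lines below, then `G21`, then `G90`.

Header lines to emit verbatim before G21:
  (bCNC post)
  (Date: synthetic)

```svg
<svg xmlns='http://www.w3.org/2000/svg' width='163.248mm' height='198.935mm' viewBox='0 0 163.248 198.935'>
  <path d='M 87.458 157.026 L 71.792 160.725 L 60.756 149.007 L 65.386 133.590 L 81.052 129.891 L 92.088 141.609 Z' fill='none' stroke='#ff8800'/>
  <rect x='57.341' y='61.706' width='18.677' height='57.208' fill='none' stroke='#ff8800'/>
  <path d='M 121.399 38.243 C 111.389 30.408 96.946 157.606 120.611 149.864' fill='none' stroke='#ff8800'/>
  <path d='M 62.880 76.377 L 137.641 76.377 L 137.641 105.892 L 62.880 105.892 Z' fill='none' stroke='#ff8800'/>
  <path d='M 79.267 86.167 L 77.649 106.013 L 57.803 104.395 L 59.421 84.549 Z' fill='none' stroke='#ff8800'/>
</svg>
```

viewBox `0 0 163.248 198.935` with mm width/height → 1 unit = 1 mm. Flip: y_m = 198.935 − y_svg.

**Shape 1** — `<path>` regular polygon, stroke `#ff8800` → engrave (S289, F2757). Machine vertices: (87.458,41.909) → (71.792,38.210) → (60.756,49.928) → (65.386,65.345) → (81.052,69.044) → (92.088,57.326) → (87.458,41.909). Closed: final G1 returns to the first vertex.

**Shape 2** — `<rect>` rectangle, stroke `#ff8800` → engrave (S289, F2757). Machine vertices: (57.341,137.229) → (76.018,137.229) → (76.018,80.021) → (57.341,80.021) → (57.341,137.229). Closed: final G1 returns to the first vertex.

**Shape 3** — `<path>` cubic bezier, stroke `#ff8800` → engrave (S289, F2757). Control points (SVG): P0=(121.399,38.243), P1=(111.389,30.408), P2=(96.946,157.606), P3=(120.611,149.864); sampled at t=k/8. Machine vertices: (121.399,160.692) → (117.521,157.828) → (113.725,145.468) → (110.511,126.776) → (108.377,104.916) → (107.821,83.052) → (109.343,64.347) → (113.440,51.966) → (120.611,49.071). Open path.

**Shape 4** — `<path>` rectangle, stroke `#ff8800` → engrave (S289, F2757). Machine vertices: (62.880,122.558) → (137.641,122.558) → (137.641,93.043) → (62.880,93.043) → (62.880,122.558). Closed: final G1 returns to the first vertex.

**Shape 5** — `<path>` regular polygon, stroke `#ff8800` → engrave (S289, F2757). Machine vertices: (79.267,112.768) → (77.649,92.922) → (57.803,94.540) → (59.421,114.386) → (79.267,112.768). Closed: final G1 returns to the first vertex.

(bCNC post)
(Date: synthetic)
G21
G90
G0 X87.458 Y41.909
M3 S289
G1 X71.792 Y38.210 F2757
G1 X60.756 Y49.928 F2757
G1 X65.386 Y65.345 F2757
G1 X81.052 Y69.044 F2757
G1 X92.088 Y57.326 F2757
G1 X87.458 Y41.909 F2757
M5
G0 X57.341 Y137.229
M3 S289
G1 X76.018 Y137.229 F2757
G1 X76.018 Y80.021 F2757
G1 X57.341 Y80.021 F2757
G1 X57.341 Y137.229 F2757
M5
G0 X121.399 Y160.692
M3 S289
G1 X117.521 Y157.828 F2757
G1 X113.725 Y145.468 F2757
G1 X110.511 Y126.776 F2757
G1 X108.377 Y104.916 F2757
G1 X107.821 Y83.052 F2757
G1 X109.343 Y64.347 F2757
G1 X113.440 Y51.966 F2757
G1 X120.611 Y49.071 F2757
M5
G0 X62.880 Y122.558
M3 S289
G1 X137.641 Y122.558 F2757
G1 X137.641 Y93.043 F2757
G1 X62.880 Y93.043 F2757
G1 X62.880 Y122.558 F2757
M5
G0 X79.267 Y112.768
M3 S289
G1 X77.649 Y92.922 F2757
G1 X57.803 Y94.540 F2757
G1 X59.421 Y114.386 F2757
G1 X79.267 Y112.768 F2757
M5
G0 X0.000 Y0.000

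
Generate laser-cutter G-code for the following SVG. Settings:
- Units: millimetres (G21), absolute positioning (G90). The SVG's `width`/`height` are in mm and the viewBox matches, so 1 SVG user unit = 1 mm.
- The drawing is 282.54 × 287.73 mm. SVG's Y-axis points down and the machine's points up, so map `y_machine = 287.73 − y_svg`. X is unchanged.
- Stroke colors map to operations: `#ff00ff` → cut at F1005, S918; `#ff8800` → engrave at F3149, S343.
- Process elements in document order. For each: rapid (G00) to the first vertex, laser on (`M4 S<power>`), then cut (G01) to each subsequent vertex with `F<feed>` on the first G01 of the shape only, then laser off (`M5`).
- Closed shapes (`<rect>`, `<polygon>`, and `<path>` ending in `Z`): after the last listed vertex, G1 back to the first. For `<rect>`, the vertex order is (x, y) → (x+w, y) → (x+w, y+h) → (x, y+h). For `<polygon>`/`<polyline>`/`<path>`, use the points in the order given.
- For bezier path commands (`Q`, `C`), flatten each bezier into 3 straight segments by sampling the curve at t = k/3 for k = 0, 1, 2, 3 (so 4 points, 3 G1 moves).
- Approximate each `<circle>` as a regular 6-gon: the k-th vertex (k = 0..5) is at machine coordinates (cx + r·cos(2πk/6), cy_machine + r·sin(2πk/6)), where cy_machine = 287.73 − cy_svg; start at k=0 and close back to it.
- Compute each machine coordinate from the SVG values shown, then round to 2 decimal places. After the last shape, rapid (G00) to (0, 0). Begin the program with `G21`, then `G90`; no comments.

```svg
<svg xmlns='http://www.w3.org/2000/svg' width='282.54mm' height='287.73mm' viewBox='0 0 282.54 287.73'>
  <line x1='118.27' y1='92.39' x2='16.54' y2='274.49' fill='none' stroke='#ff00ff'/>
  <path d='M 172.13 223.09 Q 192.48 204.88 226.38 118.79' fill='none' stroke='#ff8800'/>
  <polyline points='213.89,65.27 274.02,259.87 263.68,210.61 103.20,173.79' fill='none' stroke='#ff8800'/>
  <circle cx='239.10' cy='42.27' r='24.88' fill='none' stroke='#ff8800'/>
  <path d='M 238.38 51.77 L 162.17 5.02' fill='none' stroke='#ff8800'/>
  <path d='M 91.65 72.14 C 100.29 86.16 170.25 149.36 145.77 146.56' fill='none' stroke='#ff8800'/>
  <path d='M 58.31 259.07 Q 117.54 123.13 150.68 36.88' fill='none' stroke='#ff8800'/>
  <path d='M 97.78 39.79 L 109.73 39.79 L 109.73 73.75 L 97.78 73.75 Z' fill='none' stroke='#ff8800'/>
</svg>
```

G21
G90
G00 X118.27 Y195.34
M4 S918
G01 X16.54 Y13.24 F1005
M5
G00 X172.13 Y64.64
M4 S343
G01 X187.20 Y84.32 F3149
G01 X205.29 Y119.09
G01 X226.38 Y168.94
M5
G00 X213.89 Y222.46
M4 S343
G01 X274.02 Y27.86 F3149
G01 X263.68 Y77.12
G01 X103.20 Y113.94
M5
G00 X263.98 Y245.46
M4 S343
G01 X251.54 Y267.01 F3149
G01 X226.66 Y267.01
G01 X214.22 Y245.46
G01 X226.66 Y223.91
G01 X251.54 Y223.91
G01 X263.98 Y245.46
M5
G00 X238.38 Y235.96
M4 S343
G01 X162.17 Y282.71 F3149
M5
G00 X91.65 Y215.59
M4 S343
G01 X114.96 Y189.44 F3149
G01 X144.54 Y156.10
G01 X145.77 Y141.17
M5
G00 X58.31 Y28.66
M4 S343
G01 X94.90 Y113.77 F3149
G01 X125.69 Y187.83
G01 X150.68 Y250.85
M5
G00 X97.78 Y247.94
M4 S343
G01 X109.73 Y247.94 F3149
G01 X109.73 Y213.98
G01 X97.78 Y213.98
G01 X97.78 Y247.94
M5
G00 X0.00 Y0.00

1 u = 1 mm; y_m = 287.73 − y.

[1] `<line>` line segment, #ff00ff→cut S918 F1005: (118.27,195.34) → (16.54,13.24)

[2] `<path>` quadratic bezier, #ff8800→engrave S343 F3149: (172.13,64.64) → (187.20,84.32) → (205.29,119.09) → (226.38,168.94)

[3] `<polyline>` open polyline, #ff8800→engrave S343 F3149: (213.89,222.46) → (274.02,27.86) → (263.68,77.12) → (103.20,113.94)

[4] `<circle>` circle, #ff8800→engrave S343 F3149: (263.98,245.46) → (251.54,267.01) → (226.66,267.01) → (214.22,245.46) → (226.66,223.91) → (251.54,223.91) → (263.98,245.46) (closed)

[5] `<path>` line segment, #ff8800→engrave S343 F3149: (238.38,235.96) → (162.17,282.71)

[6] `<path>` cubic bezier, #ff8800→engrave S343 F3149: (91.65,215.59) → (114.96,189.44) → (144.54,156.10) → (145.77,141.17)

[7] `<path>` quadratic bezier, #ff8800→engrave S343 F3149: (58.31,28.66) → (94.90,113.77) → (125.69,187.83) → (150.68,250.85)

[8] `<path>` rectangle, #ff8800→engrave S343 F3149: (97.78,247.94) → (109.73,247.94) → (109.73,213.98) → (97.78,213.98) → (97.78,247.94) (closed)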